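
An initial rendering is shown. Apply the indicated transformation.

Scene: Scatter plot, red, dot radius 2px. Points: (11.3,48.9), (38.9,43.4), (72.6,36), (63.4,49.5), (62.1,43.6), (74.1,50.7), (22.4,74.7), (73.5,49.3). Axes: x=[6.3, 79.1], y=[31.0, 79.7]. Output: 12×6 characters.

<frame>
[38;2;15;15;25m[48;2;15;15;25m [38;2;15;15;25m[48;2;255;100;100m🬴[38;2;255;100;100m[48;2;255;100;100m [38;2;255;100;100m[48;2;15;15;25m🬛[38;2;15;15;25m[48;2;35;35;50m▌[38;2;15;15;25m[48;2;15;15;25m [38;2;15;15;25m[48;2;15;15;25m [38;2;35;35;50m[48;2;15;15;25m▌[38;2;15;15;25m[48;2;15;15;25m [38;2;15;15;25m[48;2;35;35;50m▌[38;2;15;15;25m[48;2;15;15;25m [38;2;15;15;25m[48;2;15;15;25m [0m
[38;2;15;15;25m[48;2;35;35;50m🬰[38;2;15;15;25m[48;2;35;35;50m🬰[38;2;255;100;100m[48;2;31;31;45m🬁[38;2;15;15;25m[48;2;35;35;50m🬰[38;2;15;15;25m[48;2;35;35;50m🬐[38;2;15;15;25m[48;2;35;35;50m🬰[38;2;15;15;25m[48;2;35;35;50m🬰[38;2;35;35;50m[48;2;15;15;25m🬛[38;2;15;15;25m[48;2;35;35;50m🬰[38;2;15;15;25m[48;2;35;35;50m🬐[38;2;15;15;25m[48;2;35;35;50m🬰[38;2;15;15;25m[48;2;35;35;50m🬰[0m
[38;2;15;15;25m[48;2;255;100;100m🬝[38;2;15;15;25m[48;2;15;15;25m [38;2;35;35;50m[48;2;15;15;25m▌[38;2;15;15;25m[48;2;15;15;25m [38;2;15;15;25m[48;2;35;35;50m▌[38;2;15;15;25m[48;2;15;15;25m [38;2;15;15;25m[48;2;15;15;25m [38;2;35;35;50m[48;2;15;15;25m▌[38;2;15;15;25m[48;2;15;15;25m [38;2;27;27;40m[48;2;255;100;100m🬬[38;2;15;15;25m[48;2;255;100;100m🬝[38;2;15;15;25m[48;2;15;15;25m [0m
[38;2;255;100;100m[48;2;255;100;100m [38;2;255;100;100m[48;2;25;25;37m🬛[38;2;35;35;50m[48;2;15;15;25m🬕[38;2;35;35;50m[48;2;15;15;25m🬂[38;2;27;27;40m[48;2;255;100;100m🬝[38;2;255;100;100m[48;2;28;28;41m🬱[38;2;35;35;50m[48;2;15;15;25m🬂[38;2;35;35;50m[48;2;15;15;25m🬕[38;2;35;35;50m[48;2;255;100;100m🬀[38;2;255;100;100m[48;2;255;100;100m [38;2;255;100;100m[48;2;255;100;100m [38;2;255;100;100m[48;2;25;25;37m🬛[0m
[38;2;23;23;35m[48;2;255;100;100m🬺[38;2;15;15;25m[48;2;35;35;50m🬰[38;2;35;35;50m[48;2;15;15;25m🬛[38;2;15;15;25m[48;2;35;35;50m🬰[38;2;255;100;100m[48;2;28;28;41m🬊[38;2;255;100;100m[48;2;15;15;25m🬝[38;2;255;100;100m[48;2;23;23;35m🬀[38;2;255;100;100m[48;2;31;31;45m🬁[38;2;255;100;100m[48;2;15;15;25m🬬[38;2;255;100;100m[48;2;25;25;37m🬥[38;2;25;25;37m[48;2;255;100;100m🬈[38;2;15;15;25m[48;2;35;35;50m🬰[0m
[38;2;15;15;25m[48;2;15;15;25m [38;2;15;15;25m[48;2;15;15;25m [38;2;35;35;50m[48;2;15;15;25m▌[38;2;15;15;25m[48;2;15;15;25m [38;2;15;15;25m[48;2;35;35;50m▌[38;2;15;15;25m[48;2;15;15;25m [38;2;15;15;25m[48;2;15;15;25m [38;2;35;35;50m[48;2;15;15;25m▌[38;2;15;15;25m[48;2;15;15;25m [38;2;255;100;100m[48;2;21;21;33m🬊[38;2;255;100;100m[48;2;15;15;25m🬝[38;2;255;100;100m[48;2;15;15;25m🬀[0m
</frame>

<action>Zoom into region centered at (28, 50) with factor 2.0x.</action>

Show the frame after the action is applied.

<frame>
[38;2;15;15;25m[48;2;15;15;25m [38;2;15;15;25m[48;2;15;15;25m [38;2;35;35;50m[48;2;15;15;25m▌[38;2;15;15;25m[48;2;15;15;25m [38;2;15;15;25m[48;2;35;35;50m▌[38;2;15;15;25m[48;2;15;15;25m [38;2;15;15;25m[48;2;15;15;25m [38;2;35;35;50m[48;2;15;15;25m▌[38;2;15;15;25m[48;2;15;15;25m [38;2;15;15;25m[48;2;35;35;50m▌[38;2;15;15;25m[48;2;15;15;25m [38;2;15;15;25m[48;2;15;15;25m [0m
[38;2;15;15;25m[48;2;35;35;50m🬰[38;2;15;15;25m[48;2;35;35;50m🬰[38;2;35;35;50m[48;2;15;15;25m🬛[38;2;15;15;25m[48;2;35;35;50m🬰[38;2;15;15;25m[48;2;35;35;50m🬐[38;2;15;15;25m[48;2;35;35;50m🬰[38;2;15;15;25m[48;2;35;35;50m🬰[38;2;35;35;50m[48;2;15;15;25m🬛[38;2;15;15;25m[48;2;35;35;50m🬰[38;2;15;15;25m[48;2;35;35;50m🬐[38;2;15;15;25m[48;2;35;35;50m🬰[38;2;15;15;25m[48;2;35;35;50m🬰[0m
[38;2;15;15;25m[48;2;255;100;100m🬊[38;2;15;15;25m[48;2;15;15;25m [38;2;35;35;50m[48;2;15;15;25m▌[38;2;15;15;25m[48;2;15;15;25m [38;2;15;15;25m[48;2;35;35;50m▌[38;2;15;15;25m[48;2;15;15;25m [38;2;15;15;25m[48;2;15;15;25m [38;2;35;35;50m[48;2;15;15;25m▌[38;2;15;15;25m[48;2;15;15;25m [38;2;15;15;25m[48;2;35;35;50m▌[38;2;15;15;25m[48;2;15;15;25m [38;2;15;15;25m[48;2;15;15;25m [0m
[38;2;255;100;100m[48;2;15;15;25m🬝[38;2;255;100;100m[48;2;19;19;30m🬀[38;2;35;35;50m[48;2;15;15;25m🬕[38;2;35;35;50m[48;2;15;15;25m🬂[38;2;35;35;50m[48;2;15;15;25m🬨[38;2;35;35;50m[48;2;15;15;25m🬂[38;2;35;35;50m[48;2;15;15;25m🬂[38;2;35;35;50m[48;2;15;15;25m🬕[38;2;35;35;50m[48;2;15;15;25m🬂[38;2;31;31;45m[48;2;255;100;100m🬬[38;2;35;35;50m[48;2;15;15;25m🬂[38;2;35;35;50m[48;2;15;15;25m🬂[0m
[38;2;15;15;25m[48;2;35;35;50m🬰[38;2;15;15;25m[48;2;35;35;50m🬰[38;2;35;35;50m[48;2;15;15;25m🬛[38;2;15;15;25m[48;2;35;35;50m🬰[38;2;15;15;25m[48;2;35;35;50m🬐[38;2;15;15;25m[48;2;35;35;50m🬰[38;2;15;15;25m[48;2;35;35;50m🬰[38;2;35;35;50m[48;2;15;15;25m🬛[38;2;15;15;25m[48;2;255;100;100m🬐[38;2;255;100;100m[48;2;255;100;100m [38;2;19;19;30m[48;2;255;100;100m🬸[38;2;15;15;25m[48;2;35;35;50m🬰[0m
[38;2;15;15;25m[48;2;15;15;25m [38;2;15;15;25m[48;2;15;15;25m [38;2;35;35;50m[48;2;15;15;25m▌[38;2;15;15;25m[48;2;15;15;25m [38;2;15;15;25m[48;2;35;35;50m▌[38;2;15;15;25m[48;2;15;15;25m [38;2;15;15;25m[48;2;15;15;25m [38;2;35;35;50m[48;2;15;15;25m▌[38;2;15;15;25m[48;2;15;15;25m [38;2;255;100;100m[48;2;27;27;40m🬀[38;2;15;15;25m[48;2;15;15;25m [38;2;15;15;25m[48;2;15;15;25m [0m
</frame>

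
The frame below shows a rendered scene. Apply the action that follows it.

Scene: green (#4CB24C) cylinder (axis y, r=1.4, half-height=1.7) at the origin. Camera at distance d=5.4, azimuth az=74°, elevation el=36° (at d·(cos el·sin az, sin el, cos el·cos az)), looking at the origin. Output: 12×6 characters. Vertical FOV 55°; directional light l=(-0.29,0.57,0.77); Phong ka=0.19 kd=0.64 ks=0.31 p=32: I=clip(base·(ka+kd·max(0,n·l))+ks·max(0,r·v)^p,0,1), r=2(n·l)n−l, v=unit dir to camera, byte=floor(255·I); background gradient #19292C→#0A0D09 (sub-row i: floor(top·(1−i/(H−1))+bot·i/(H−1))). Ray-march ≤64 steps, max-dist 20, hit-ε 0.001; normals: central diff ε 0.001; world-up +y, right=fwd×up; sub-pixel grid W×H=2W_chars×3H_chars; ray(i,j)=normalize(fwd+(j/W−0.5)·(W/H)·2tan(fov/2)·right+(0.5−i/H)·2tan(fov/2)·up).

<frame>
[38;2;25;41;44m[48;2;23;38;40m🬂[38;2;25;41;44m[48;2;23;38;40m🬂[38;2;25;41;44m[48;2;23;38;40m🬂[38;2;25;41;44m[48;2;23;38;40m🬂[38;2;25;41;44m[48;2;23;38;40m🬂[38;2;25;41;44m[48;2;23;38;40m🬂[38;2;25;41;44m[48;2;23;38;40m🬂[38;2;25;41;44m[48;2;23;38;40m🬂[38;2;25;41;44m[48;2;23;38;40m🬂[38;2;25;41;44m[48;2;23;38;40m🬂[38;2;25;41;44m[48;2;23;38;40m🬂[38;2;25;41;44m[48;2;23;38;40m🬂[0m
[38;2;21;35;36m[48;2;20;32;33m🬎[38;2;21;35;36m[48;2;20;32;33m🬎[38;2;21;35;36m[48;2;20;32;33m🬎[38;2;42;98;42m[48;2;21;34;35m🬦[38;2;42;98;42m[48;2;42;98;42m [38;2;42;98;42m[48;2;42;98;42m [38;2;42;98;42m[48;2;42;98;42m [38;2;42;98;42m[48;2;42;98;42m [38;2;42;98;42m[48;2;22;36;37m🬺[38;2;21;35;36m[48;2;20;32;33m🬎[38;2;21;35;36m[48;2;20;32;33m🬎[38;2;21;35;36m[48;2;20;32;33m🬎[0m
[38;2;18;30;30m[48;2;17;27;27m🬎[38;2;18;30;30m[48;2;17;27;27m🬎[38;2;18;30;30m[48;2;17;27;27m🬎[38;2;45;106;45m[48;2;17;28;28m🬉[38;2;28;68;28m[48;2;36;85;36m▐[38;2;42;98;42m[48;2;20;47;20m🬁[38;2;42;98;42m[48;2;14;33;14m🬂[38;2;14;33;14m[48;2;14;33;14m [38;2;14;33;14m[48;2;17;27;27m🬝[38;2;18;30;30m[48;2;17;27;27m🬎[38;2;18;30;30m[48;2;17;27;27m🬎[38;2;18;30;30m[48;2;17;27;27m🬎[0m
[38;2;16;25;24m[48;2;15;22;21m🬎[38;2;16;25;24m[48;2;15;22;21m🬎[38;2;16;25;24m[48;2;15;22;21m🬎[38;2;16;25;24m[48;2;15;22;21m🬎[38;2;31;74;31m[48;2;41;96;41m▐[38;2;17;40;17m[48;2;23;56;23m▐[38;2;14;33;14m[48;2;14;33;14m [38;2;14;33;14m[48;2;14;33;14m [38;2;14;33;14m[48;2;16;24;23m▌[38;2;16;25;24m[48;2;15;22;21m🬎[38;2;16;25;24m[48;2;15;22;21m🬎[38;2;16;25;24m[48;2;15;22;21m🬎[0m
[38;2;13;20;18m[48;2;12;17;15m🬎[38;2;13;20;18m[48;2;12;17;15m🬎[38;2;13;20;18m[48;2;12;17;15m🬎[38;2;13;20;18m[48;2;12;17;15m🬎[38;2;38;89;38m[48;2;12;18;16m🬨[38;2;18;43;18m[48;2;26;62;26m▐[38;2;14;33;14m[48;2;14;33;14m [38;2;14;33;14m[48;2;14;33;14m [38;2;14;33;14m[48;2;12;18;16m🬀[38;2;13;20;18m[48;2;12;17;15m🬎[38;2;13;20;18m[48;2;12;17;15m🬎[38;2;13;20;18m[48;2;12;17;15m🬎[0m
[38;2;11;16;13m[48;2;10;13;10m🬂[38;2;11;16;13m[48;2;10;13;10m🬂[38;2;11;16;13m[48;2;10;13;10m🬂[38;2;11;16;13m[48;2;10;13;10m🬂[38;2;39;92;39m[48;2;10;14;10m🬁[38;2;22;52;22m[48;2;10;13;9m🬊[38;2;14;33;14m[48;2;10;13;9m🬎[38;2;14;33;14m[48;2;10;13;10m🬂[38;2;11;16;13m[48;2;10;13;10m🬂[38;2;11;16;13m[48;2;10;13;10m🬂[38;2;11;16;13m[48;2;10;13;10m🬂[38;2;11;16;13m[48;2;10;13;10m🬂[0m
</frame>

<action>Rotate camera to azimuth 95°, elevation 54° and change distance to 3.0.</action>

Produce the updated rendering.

<frame>
[38;2;42;99;42m[48;2;44;101;44m🬊[38;2;42;98;42m[48;2;43;100;43m🬬[38;2;42;98;42m[48;2;42;99;42m🬬[38;2;42;98;42m[48;2;42;98;42m [38;2;42;98;42m[48;2;42;98;42m [38;2;42;98;42m[48;2;42;98;42m [38;2;42;98;42m[48;2;42;98;42m [38;2;42;98;42m[48;2;42;98;42m [38;2;42;98;42m[48;2;42;98;42m [38;2;42;98;42m[48;2;42;98;42m [38;2;42;98;42m[48;2;42;98;42m [38;2;42;98;42m[48;2;42;98;42m [0m
[38;2;47;103;47m[48;2;53;109;53m🬊[38;2;44;101;44m[48;2;47;103;47m🬨[38;2;42;99;42m[48;2;44;100;44m🬬[38;2;42;98;42m[48;2;42;99;42m🬬[38;2;42;98;42m[48;2;42;98;42m [38;2;42;98;42m[48;2;42;98;42m [38;2;42;98;42m[48;2;42;98;42m [38;2;42;98;42m[48;2;42;98;42m [38;2;42;98;42m[48;2;42;98;42m [38;2;42;98;42m[48;2;42;98;42m [38;2;42;98;42m[48;2;42;98;42m [38;2;42;98;42m[48;2;42;98;42m [0m
[38;2;59;116;59m[48;2;69;125;69m🬨[38;2;49;105;49m[48;2;54;111;54m🬨[38;2;43;100;43m[48;2;45;102;45m▐[38;2;42;98;42m[48;2;43;99;43m🬬[38;2;42;98;42m[48;2;42;98;42m [38;2;42;98;42m[48;2;42;98;42m [38;2;42;98;42m[48;2;42;98;42m [38;2;42;98;42m[48;2;42;98;42m [38;2;42;98;42m[48;2;42;98;42m [38;2;42;98;42m[48;2;42;98;42m [38;2;42;98;42m[48;2;42;98;42m [38;2;42;98;42m[48;2;42;98;42m [0m
[38;2;70;127;70m[48;2;16;35;17m🬂[38;2;55;111;55m[48;2;14;33;14m🬎[38;2;45;102;45m[48;2;14;33;14m🬬[38;2;43;99;43m[48;2;42;99;42m▌[38;2;42;98;42m[48;2;42;98;42m [38;2;42;98;42m[48;2;42;98;42m [38;2;42;98;42m[48;2;42;98;42m [38;2;42;98;42m[48;2;42;98;42m [38;2;42;98;42m[48;2;42;98;42m [38;2;42;98;42m[48;2;42;98;42m [38;2;42;98;42m[48;2;14;33;14m🬎[38;2;42;98;42m[48;2;14;33;14m🬆[0m
[38;2;13;20;18m[48;2;12;17;15m🬎[38;2;16;38;16m[48;2;12;18;16m🬂[38;2;14;33;14m[48;2;12;17;15m🬬[38;2;14;33;14m[48;2;14;33;14m [38;2;14;33;14m[48;2;14;33;14m [38;2;14;33;14m[48;2;14;33;14m [38;2;14;33;14m[48;2;14;33;14m [38;2;14;33;14m[48;2;14;33;14m [38;2;14;33;14m[48;2;14;33;14m [38;2;14;33;14m[48;2;14;33;14m [38;2;14;33;14m[48;2;12;17;15m🬆[38;2;14;33;14m[48;2;12;18;16m🬀[0m
[38;2;11;16;13m[48;2;10;13;10m🬂[38;2;11;16;13m[48;2;10;13;10m🬂[38;2;11;16;13m[48;2;10;13;10m🬂[38;2;14;33;14m[48;2;10;13;9m🬊[38;2;14;33;14m[48;2;14;33;14m [38;2;14;33;14m[48;2;14;33;14m [38;2;14;33;14m[48;2;14;33;14m [38;2;14;33;14m[48;2;14;33;14m [38;2;14;33;14m[48;2;10;13;9m🬝[38;2;14;33;14m[48;2;10;14;10m🬀[38;2;11;16;13m[48;2;10;13;10m🬂[38;2;11;16;13m[48;2;10;13;10m🬂[0m
</frame>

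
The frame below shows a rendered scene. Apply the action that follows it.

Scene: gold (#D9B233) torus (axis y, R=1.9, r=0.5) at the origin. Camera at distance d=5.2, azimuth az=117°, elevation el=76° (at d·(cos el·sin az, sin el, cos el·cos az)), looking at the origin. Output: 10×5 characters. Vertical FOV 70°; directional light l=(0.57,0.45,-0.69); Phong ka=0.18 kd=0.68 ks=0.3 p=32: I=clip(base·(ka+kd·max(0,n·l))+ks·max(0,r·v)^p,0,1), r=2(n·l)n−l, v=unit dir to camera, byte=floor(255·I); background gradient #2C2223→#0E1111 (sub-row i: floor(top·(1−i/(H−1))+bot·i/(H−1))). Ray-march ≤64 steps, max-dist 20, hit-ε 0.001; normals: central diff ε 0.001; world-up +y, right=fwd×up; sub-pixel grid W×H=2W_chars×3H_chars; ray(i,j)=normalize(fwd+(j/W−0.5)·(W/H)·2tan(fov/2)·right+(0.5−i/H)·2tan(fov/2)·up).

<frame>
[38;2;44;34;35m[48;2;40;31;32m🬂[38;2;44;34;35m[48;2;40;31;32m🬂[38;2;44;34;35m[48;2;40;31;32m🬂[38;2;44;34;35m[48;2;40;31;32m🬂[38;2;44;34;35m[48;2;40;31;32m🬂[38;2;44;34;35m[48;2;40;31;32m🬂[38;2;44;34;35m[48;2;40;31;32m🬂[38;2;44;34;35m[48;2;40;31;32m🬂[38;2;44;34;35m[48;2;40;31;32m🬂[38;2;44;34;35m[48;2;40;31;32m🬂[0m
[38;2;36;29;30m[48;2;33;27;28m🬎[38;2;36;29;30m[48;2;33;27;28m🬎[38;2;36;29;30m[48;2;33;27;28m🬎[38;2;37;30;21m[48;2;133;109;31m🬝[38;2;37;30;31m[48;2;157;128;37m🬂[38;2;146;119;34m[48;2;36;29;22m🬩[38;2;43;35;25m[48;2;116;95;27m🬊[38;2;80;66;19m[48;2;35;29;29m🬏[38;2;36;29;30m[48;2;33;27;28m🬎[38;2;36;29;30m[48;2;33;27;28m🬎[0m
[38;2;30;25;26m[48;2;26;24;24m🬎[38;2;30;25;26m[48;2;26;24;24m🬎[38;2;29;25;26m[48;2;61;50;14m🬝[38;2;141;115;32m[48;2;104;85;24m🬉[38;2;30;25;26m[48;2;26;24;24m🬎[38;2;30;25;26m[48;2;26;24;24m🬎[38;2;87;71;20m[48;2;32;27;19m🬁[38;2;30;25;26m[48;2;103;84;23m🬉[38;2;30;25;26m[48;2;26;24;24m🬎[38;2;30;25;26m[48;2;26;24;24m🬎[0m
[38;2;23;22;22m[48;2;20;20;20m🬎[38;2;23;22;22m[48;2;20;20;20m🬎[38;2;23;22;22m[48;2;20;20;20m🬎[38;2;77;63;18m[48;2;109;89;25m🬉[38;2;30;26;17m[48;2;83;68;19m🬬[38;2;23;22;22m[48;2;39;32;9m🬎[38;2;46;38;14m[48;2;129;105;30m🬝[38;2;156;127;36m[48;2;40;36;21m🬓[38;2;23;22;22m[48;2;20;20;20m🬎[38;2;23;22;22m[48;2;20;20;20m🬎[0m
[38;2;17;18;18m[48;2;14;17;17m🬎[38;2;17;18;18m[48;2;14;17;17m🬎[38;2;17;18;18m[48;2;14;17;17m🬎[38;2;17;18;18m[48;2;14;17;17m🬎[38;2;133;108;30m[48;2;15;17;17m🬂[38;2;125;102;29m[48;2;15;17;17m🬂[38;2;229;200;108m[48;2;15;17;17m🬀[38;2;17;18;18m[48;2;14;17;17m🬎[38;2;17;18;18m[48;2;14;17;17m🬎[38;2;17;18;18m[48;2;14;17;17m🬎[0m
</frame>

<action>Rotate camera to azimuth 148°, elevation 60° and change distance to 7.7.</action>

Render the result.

<frame>
[38;2;44;34;35m[48;2;40;31;32m🬂[38;2;44;34;35m[48;2;40;31;32m🬂[38;2;44;34;35m[48;2;40;31;32m🬂[38;2;44;34;35m[48;2;40;31;32m🬂[38;2;44;34;35m[48;2;40;31;32m🬂[38;2;44;34;35m[48;2;40;31;32m🬂[38;2;44;34;35m[48;2;40;31;32m🬂[38;2;44;34;35m[48;2;40;31;32m🬂[38;2;44;34;35m[48;2;40;31;32m🬂[38;2;44;34;35m[48;2;40;31;32m🬂[0m
[38;2;36;29;30m[48;2;33;27;28m🬎[38;2;36;29;30m[48;2;33;27;28m🬎[38;2;36;29;30m[48;2;33;27;28m🬎[38;2;36;29;30m[48;2;33;27;28m🬎[38;2;35;29;29m[48;2;45;37;10m🬝[38;2;36;30;25m[48;2;97;79;22m🬬[38;2;36;29;30m[48;2;33;27;28m🬎[38;2;36;29;30m[48;2;33;27;28m🬎[38;2;36;29;30m[48;2;33;27;28m🬎[38;2;36;29;30m[48;2;33;27;28m🬎[0m
[38;2;30;25;26m[48;2;26;24;24m🬎[38;2;30;25;26m[48;2;26;24;24m🬎[38;2;30;25;26m[48;2;26;24;24m🬎[38;2;29;25;26m[48;2;112;92;26m🬕[38;2;138;113;32m[48;2;42;35;19m🬂[38;2;167;137;39m[48;2;27;24;25m🬂[38;2;109;89;25m[48;2;35;29;18m🬪[38;2;30;25;26m[48;2;26;24;24m🬎[38;2;30;25;26m[48;2;26;24;24m🬎[38;2;30;25;26m[48;2;26;24;24m🬎[0m
[38;2;23;22;22m[48;2;20;20;20m🬎[38;2;23;22;22m[48;2;20;20;20m🬎[38;2;23;22;22m[48;2;20;20;20m🬎[38;2;148;122;34m[48;2;21;21;21m🬁[38;2;158;129;36m[48;2;38;34;21m🬋[38;2;132;108;30m[48;2;22;21;21m🬋[38;2;125;103;29m[48;2;20;20;20m🬆[38;2;23;22;22m[48;2;20;20;20m🬎[38;2;23;22;22m[48;2;20;20;20m🬎[38;2;23;22;22m[48;2;20;20;20m🬎[0m
[38;2;17;18;18m[48;2;14;17;17m🬎[38;2;17;18;18m[48;2;14;17;17m🬎[38;2;17;18;18m[48;2;14;17;17m🬎[38;2;17;18;18m[48;2;14;17;17m🬎[38;2;17;18;18m[48;2;14;17;17m🬎[38;2;17;18;18m[48;2;14;17;17m🬎[38;2;17;18;18m[48;2;14;17;17m🬎[38;2;17;18;18m[48;2;14;17;17m🬎[38;2;17;18;18m[48;2;14;17;17m🬎[38;2;17;18;18m[48;2;14;17;17m🬎[0m
</frame>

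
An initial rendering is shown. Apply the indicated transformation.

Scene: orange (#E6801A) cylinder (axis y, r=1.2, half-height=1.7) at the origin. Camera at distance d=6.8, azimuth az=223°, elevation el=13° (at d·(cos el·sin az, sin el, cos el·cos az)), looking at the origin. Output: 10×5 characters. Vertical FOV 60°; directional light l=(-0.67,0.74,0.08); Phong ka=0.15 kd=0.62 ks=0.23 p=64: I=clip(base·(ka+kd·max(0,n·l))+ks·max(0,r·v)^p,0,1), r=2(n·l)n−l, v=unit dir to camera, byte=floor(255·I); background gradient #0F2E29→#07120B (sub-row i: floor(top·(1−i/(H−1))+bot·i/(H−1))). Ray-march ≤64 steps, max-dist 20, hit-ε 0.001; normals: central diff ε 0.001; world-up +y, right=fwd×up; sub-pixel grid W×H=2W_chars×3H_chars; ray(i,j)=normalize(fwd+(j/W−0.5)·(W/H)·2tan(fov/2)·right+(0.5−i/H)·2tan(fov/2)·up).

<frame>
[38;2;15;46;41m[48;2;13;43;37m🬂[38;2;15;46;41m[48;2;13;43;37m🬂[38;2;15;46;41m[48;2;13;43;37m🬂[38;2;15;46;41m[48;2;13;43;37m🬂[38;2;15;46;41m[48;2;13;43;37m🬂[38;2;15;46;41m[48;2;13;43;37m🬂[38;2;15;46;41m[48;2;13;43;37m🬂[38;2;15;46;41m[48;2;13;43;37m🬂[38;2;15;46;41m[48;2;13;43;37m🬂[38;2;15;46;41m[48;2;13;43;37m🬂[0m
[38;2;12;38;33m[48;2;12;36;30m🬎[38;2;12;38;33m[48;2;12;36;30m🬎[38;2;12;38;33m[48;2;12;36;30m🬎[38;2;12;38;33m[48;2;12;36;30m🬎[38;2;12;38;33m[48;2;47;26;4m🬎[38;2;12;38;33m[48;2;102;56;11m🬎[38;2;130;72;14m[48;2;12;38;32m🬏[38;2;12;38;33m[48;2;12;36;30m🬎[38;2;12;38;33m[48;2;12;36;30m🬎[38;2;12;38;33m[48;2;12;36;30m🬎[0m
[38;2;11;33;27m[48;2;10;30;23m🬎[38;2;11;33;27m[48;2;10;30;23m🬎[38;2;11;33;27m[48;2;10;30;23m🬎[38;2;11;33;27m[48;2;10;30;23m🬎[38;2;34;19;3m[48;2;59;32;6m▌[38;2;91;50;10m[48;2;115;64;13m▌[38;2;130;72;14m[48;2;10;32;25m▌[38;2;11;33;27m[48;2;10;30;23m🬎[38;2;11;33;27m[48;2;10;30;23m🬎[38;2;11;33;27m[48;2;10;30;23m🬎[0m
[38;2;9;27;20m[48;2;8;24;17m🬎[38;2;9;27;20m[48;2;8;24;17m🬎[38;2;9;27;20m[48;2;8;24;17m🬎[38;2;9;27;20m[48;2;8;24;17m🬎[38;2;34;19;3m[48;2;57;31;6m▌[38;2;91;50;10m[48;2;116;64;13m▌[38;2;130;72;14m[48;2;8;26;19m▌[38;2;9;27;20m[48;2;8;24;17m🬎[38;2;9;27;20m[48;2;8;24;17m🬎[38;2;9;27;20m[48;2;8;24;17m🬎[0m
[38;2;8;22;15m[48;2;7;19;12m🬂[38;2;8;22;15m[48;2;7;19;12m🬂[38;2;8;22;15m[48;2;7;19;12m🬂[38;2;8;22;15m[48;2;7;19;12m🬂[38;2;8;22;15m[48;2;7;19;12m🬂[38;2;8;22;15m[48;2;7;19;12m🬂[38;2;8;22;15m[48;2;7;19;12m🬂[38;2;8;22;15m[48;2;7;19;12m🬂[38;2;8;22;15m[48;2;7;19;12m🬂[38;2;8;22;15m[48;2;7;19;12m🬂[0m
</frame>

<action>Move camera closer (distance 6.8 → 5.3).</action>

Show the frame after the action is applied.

<frame>
[38;2;15;46;41m[48;2;13;43;37m🬂[38;2;15;46;41m[48;2;13;43;37m🬂[38;2;15;46;41m[48;2;13;43;37m🬂[38;2;15;46;41m[48;2;13;43;37m🬂[38;2;15;46;41m[48;2;13;43;37m🬂[38;2;15;46;41m[48;2;13;43;37m🬂[38;2;15;46;41m[48;2;13;43;37m🬂[38;2;15;46;41m[48;2;13;43;37m🬂[38;2;15;46;41m[48;2;13;43;37m🬂[38;2;15;46;41m[48;2;13;43;37m🬂[0m
[38;2;12;38;33m[48;2;12;36;30m🬎[38;2;12;38;33m[48;2;12;36;30m🬎[38;2;12;38;33m[48;2;12;36;30m🬎[38;2;12;37;32m[48;2;34;19;3m▌[38;2;69;38;7m[48;2;43;23;4m▐[38;2;91;50;10m[48;2;108;60;12m▌[38;2;122;68;13m[48;2;130;72;14m▌[38;2;12;38;33m[48;2;12;36;30m🬎[38;2;12;38;33m[48;2;12;36;30m🬎[38;2;12;38;33m[48;2;12;36;30m🬎[0m
[38;2;11;33;27m[48;2;10;30;23m🬎[38;2;11;33;27m[48;2;10;30;23m🬎[38;2;11;33;27m[48;2;10;30;23m🬎[38;2;10;31;25m[48;2;34;19;3m🬲[38;2;68;38;7m[48;2;39;21;4m▐[38;2;91;50;10m[48;2;109;60;12m▌[38;2;125;69;14m[48;2;10;30;23m🬝[38;2;11;33;27m[48;2;10;30;23m🬎[38;2;11;33;27m[48;2;10;30;23m🬎[38;2;11;33;27m[48;2;10;30;23m🬎[0m
[38;2;9;27;20m[48;2;8;24;17m🬎[38;2;9;27;20m[48;2;8;24;17m🬎[38;2;9;27;20m[48;2;8;24;17m🬎[38;2;9;27;20m[48;2;8;24;17m🬎[38;2;67;37;7m[48;2;35;19;3m▐[38;2;91;50;10m[48;2;110;61;12m▌[38;2;125;69;14m[48;2;8;26;19m▌[38;2;9;27;20m[48;2;8;24;17m🬎[38;2;9;27;20m[48;2;8;24;17m🬎[38;2;9;27;20m[48;2;8;24;17m🬎[0m
[38;2;8;22;15m[48;2;7;19;12m🬂[38;2;8;22;15m[48;2;7;19;12m🬂[38;2;8;22;15m[48;2;7;19;12m🬂[38;2;8;22;15m[48;2;7;19;12m🬂[38;2;66;37;7m[48;2;12;19;10m🬁[38;2;97;53;10m[48;2;7;18;11m🬆[38;2;126;70;14m[48;2;7;19;12m🬀[38;2;8;22;15m[48;2;7;19;12m🬂[38;2;8;22;15m[48;2;7;19;12m🬂[38;2;8;22;15m[48;2;7;19;12m🬂[0m
</frame>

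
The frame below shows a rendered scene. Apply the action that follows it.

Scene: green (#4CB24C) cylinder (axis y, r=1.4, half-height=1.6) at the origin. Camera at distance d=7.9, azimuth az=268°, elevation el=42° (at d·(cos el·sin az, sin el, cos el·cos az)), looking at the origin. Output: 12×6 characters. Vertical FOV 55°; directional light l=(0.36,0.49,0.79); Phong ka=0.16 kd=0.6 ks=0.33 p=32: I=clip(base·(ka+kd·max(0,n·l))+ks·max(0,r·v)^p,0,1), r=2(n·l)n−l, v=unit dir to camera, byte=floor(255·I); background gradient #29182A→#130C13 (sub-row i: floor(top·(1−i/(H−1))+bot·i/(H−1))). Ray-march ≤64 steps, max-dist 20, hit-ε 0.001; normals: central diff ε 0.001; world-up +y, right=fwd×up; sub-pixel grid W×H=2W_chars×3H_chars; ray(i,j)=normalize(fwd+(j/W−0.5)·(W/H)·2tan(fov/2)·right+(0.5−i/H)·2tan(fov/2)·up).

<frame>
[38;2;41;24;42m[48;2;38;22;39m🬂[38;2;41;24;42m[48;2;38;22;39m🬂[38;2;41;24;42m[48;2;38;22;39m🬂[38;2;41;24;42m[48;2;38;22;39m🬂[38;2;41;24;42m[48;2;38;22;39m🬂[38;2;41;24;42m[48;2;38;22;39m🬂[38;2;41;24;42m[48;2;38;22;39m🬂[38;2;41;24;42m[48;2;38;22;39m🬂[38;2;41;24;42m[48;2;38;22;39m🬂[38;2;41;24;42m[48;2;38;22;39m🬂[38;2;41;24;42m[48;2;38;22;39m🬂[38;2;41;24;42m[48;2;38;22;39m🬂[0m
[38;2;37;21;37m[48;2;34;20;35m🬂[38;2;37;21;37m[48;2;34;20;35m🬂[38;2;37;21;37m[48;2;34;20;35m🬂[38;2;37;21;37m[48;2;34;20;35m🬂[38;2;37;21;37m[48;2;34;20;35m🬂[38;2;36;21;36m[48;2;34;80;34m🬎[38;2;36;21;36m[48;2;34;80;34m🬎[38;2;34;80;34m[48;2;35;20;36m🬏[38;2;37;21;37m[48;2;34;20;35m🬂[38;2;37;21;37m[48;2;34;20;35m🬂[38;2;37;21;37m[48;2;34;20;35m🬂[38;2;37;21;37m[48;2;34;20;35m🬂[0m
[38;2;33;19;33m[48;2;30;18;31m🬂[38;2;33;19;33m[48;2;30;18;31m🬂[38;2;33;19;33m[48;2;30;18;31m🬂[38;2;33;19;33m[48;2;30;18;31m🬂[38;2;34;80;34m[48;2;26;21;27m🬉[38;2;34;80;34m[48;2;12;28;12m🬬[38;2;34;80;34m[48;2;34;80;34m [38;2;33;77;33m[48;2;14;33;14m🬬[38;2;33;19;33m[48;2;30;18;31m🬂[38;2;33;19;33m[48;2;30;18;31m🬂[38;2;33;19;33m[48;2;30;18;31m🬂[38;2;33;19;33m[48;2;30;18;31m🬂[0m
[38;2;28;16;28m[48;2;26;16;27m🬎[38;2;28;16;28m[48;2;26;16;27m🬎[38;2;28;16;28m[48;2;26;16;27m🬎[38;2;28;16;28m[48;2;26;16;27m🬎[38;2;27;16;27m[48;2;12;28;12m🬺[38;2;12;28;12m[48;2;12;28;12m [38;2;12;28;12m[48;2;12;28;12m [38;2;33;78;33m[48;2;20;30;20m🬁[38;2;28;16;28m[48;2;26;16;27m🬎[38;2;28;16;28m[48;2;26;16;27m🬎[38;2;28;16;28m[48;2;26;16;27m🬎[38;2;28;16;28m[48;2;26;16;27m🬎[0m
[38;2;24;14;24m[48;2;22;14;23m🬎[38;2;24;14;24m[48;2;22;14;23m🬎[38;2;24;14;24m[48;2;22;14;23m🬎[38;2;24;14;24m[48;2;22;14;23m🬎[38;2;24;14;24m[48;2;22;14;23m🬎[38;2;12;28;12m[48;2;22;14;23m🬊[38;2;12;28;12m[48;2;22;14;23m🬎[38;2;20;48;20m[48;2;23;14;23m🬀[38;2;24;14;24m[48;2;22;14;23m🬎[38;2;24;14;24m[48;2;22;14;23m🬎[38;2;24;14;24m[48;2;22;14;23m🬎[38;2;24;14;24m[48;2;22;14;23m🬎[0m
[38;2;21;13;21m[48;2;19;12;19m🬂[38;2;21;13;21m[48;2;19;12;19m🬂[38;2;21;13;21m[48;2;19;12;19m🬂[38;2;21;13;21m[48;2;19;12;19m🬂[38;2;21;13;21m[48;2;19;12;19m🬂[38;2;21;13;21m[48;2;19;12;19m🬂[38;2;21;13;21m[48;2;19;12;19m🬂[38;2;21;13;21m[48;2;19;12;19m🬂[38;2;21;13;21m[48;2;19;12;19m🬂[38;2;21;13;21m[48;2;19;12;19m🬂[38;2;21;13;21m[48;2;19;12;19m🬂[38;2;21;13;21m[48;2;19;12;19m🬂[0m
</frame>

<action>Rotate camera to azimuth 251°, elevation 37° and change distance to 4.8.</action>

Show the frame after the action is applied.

<frame>
[38;2;41;24;42m[48;2;38;22;39m🬂[38;2;41;24;42m[48;2;38;22;39m🬂[38;2;41;24;42m[48;2;38;22;39m🬂[38;2;41;24;42m[48;2;38;22;39m🬂[38;2;39;23;40m[48;2;34;80;34m🬝[38;2;40;23;41m[48;2;34;80;34m🬎[38;2;40;23;41m[48;2;34;80;34m🬎[38;2;40;23;41m[48;2;34;80;34m🬎[38;2;41;24;42m[48;2;38;22;39m🬂[38;2;41;24;42m[48;2;38;22;39m🬂[38;2;41;24;42m[48;2;38;22;39m🬂[38;2;41;24;42m[48;2;38;22;39m🬂[0m
[38;2;37;21;37m[48;2;34;20;35m🬂[38;2;37;21;37m[48;2;34;20;35m🬂[38;2;37;21;37m[48;2;34;20;35m🬂[38;2;34;80;34m[48;2;12;28;12m🬬[38;2;34;80;34m[48;2;34;80;34m [38;2;34;80;34m[48;2;34;80;34m [38;2;34;80;34m[48;2;34;80;34m [38;2;34;80;34m[48;2;34;81;34m🬕[38;2;34;81;34m[48;2;36;82;36m🬝[38;2;35;82;35m[48;2;30;25;31m🬄[38;2;37;21;37m[48;2;34;20;35m🬂[38;2;37;21;37m[48;2;34;20;35m🬂[0m
[38;2;33;19;33m[48;2;30;18;31m🬂[38;2;33;19;33m[48;2;30;18;31m🬂[38;2;33;19;33m[48;2;30;18;31m🬂[38;2;12;28;12m[48;2;30;18;31m🬨[38;2;12;28;12m[48;2;12;28;12m [38;2;34;80;34m[48;2;12;28;12m🬂[38;2;34;80;34m[48;2;12;28;12m🬂[38;2;34;80;34m[48;2;12;28;12m🬀[38;2;12;28;12m[48;2;12;30;12m🬝[38;2;22;51;22m[48;2;31;18;31m🬀[38;2;33;19;33m[48;2;30;18;31m🬂[38;2;33;19;33m[48;2;30;18;31m🬂[0m
[38;2;28;16;28m[48;2;26;16;27m🬎[38;2;28;16;28m[48;2;26;16;27m🬎[38;2;28;16;28m[48;2;26;16;27m🬎[38;2;27;16;27m[48;2;12;28;12m🬲[38;2;12;28;12m[48;2;12;28;12m [38;2;12;28;12m[48;2;12;28;12m [38;2;12;28;12m[48;2;12;28;12m [38;2;12;28;12m[48;2;12;28;12m [38;2;14;33;14m[48;2;26;16;27m🬝[38;2;28;16;28m[48;2;26;16;27m🬎[38;2;28;16;28m[48;2;26;16;27m🬎[38;2;28;16;28m[48;2;26;16;27m🬎[0m
[38;2;24;14;24m[48;2;22;14;23m🬎[38;2;24;14;24m[48;2;22;14;23m🬎[38;2;24;14;24m[48;2;22;14;23m🬎[38;2;24;14;24m[48;2;22;14;23m🬎[38;2;12;28;12m[48;2;12;28;12m [38;2;12;28;12m[48;2;12;28;12m [38;2;12;28;12m[48;2;12;28;12m [38;2;12;28;12m[48;2;12;28;12m [38;2;23;14;24m[48;2;14;33;14m▐[38;2;24;14;24m[48;2;22;14;23m🬎[38;2;24;14;24m[48;2;22;14;23m🬎[38;2;24;14;24m[48;2;22;14;23m🬎[0m
[38;2;21;13;21m[48;2;19;12;19m🬂[38;2;21;13;21m[48;2;19;12;19m🬂[38;2;21;13;21m[48;2;19;12;19m🬂[38;2;21;13;21m[48;2;19;12;19m🬂[38;2;19;12;19m[48;2;12;28;12m🬺[38;2;12;28;12m[48;2;19;12;19m🬎[38;2;12;28;12m[48;2;19;12;19m🬎[38;2;12;28;12m[48;2;19;12;19m🬆[38;2;21;13;21m[48;2;19;12;19m🬂[38;2;21;13;21m[48;2;19;12;19m🬂[38;2;21;13;21m[48;2;19;12;19m🬂[38;2;21;13;21m[48;2;19;12;19m🬂[0m
</frame>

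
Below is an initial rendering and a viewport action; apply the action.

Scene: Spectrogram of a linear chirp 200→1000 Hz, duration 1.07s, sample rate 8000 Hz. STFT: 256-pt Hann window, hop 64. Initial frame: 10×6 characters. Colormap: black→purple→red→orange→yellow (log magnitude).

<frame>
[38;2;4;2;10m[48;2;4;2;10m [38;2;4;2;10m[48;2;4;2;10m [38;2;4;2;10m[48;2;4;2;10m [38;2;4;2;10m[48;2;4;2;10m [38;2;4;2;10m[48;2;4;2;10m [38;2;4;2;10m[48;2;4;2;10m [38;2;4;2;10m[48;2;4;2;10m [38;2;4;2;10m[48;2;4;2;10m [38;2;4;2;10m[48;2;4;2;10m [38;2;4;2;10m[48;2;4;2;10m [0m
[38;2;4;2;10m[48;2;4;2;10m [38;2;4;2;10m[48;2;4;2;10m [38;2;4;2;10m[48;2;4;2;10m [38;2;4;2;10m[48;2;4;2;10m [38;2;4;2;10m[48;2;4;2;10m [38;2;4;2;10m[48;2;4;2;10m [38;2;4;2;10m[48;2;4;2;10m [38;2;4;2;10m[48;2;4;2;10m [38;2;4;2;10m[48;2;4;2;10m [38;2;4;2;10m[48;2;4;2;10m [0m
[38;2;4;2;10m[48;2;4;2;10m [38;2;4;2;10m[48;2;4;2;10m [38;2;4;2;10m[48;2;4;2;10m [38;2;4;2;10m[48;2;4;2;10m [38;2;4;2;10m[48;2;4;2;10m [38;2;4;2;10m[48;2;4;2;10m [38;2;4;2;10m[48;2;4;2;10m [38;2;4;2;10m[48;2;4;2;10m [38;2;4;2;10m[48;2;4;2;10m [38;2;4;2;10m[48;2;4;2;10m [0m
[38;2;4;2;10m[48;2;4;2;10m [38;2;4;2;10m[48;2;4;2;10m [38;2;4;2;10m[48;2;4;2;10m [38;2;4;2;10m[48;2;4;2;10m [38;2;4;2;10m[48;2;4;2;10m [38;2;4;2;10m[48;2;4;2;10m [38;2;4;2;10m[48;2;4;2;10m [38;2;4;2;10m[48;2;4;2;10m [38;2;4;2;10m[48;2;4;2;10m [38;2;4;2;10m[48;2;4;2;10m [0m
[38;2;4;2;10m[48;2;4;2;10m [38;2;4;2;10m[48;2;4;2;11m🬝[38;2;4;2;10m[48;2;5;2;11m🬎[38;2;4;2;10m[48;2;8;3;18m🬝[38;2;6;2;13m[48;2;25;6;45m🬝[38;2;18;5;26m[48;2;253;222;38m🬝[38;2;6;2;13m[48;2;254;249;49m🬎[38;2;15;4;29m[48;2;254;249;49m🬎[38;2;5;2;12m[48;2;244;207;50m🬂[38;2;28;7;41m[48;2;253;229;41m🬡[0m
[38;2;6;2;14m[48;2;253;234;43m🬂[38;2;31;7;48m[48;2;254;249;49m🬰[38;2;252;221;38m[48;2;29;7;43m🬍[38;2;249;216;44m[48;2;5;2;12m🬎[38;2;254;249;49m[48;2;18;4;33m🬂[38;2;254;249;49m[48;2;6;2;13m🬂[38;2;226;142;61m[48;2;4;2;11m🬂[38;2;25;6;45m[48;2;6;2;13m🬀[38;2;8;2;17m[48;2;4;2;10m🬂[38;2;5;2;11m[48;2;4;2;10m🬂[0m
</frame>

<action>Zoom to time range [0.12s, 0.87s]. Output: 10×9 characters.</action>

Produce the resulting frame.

<frame>
[38;2;4;2;10m[48;2;4;2;10m [38;2;4;2;10m[48;2;4;2;10m [38;2;4;2;10m[48;2;4;2;10m [38;2;4;2;10m[48;2;4;2;10m [38;2;4;2;10m[48;2;4;2;10m [38;2;4;2;10m[48;2;4;2;10m [38;2;4;2;10m[48;2;4;2;10m [38;2;4;2;10m[48;2;4;2;10m [38;2;4;2;10m[48;2;4;2;10m [38;2;4;2;10m[48;2;4;2;10m [0m
[38;2;4;2;10m[48;2;4;2;10m [38;2;4;2;10m[48;2;4;2;10m [38;2;4;2;10m[48;2;4;2;10m [38;2;4;2;10m[48;2;4;2;10m [38;2;4;2;10m[48;2;4;2;10m [38;2;4;2;10m[48;2;4;2;10m [38;2;4;2;10m[48;2;4;2;10m [38;2;4;2;10m[48;2;4;2;10m [38;2;4;2;10m[48;2;4;2;10m [38;2;4;2;10m[48;2;4;2;10m [0m
[38;2;4;2;10m[48;2;4;2;10m [38;2;4;2;10m[48;2;4;2;10m [38;2;4;2;10m[48;2;4;2;10m [38;2;4;2;10m[48;2;4;2;10m [38;2;4;2;10m[48;2;4;2;10m [38;2;4;2;10m[48;2;4;2;10m [38;2;4;2;10m[48;2;4;2;10m [38;2;4;2;10m[48;2;4;2;10m [38;2;4;2;10m[48;2;4;2;10m [38;2;4;2;10m[48;2;4;2;10m [0m
[38;2;4;2;10m[48;2;4;2;10m [38;2;4;2;10m[48;2;4;2;10m [38;2;4;2;10m[48;2;4;2;10m [38;2;4;2;10m[48;2;4;2;10m [38;2;4;2;10m[48;2;4;2;10m [38;2;4;2;10m[48;2;4;2;10m [38;2;4;2;10m[48;2;4;2;10m [38;2;4;2;10m[48;2;4;2;10m [38;2;4;2;10m[48;2;4;2;10m [38;2;4;2;10m[48;2;4;2;10m [0m
[38;2;4;2;10m[48;2;4;2;10m [38;2;4;2;10m[48;2;4;2;10m [38;2;4;2;10m[48;2;4;2;10m [38;2;4;2;10m[48;2;4;2;10m [38;2;4;2;10m[48;2;4;2;10m [38;2;4;2;10m[48;2;4;2;10m [38;2;4;2;10m[48;2;4;2;10m [38;2;4;2;10m[48;2;4;2;10m [38;2;4;2;10m[48;2;4;2;10m [38;2;4;2;10m[48;2;4;2;10m [0m
[38;2;4;2;10m[48;2;4;2;10m [38;2;4;2;10m[48;2;4;2;10m [38;2;4;2;10m[48;2;4;2;10m [38;2;4;2;10m[48;2;4;2;10m [38;2;4;2;10m[48;2;4;2;10m [38;2;4;2;10m[48;2;4;2;10m [38;2;4;2;10m[48;2;4;2;10m [38;2;4;2;10m[48;2;4;2;10m [38;2;4;2;10m[48;2;4;2;10m [38;2;4;2;10m[48;2;4;2;10m [0m
[38;2;4;2;10m[48;2;4;2;10m [38;2;4;2;10m[48;2;4;2;10m [38;2;4;2;10m[48;2;4;2;10m [38;2;4;2;10m[48;2;4;2;10m [38;2;4;2;10m[48;2;4;2;11m🬝[38;2;4;2;10m[48;2;5;2;11m🬝[38;2;4;2;10m[48;2;5;2;12m🬎[38;2;4;2;10m[48;2;6;2;14m🬎[38;2;4;2;10m[48;2;11;3;23m🬎[38;2;8;2;18m[48;2;51;11;89m🬝[0m
[38;2;4;2;10m[48;2;12;3;23m🬎[38;2;9;2;18m[48;2;68;16;88m🬝[38;2;7;2;16m[48;2;247;182;32m🬎[38;2;15;4;28m[48;2;254;249;49m🬎[38;2;40;10;38m[48;2;252;222;38m🬆[38;2;11;3;23m[48;2;253;236;44m🬂[38;2;63;15;69m[48;2;254;249;49m🬰[38;2;253;230;41m[48;2;46;11;52m🬍[38;2;253;232;42m[48;2;8;2;17m🬎[38;2;254;249;49m[48;2;33;8;44m🬂[0m
[38;2;248;209;43m[48;2;8;2;17m🬎[38;2;254;248;49m[48;2;26;6;39m🬂[38;2;254;249;49m[48;2;7;2;17m🬂[38;2;232;150;52m[48;2;6;2;13m🬂[38;2;65;15;89m[48;2;8;2;17m🬀[38;2;11;3;23m[48;2;4;2;10m🬂[38;2;7;2;15m[48;2;4;2;10m🬂[38;2;5;2;12m[48;2;4;2;10m🬂[38;2;4;2;11m[48;2;4;2;10m🬂[38;2;4;2;11m[48;2;4;2;10m🬀[0m
</frame>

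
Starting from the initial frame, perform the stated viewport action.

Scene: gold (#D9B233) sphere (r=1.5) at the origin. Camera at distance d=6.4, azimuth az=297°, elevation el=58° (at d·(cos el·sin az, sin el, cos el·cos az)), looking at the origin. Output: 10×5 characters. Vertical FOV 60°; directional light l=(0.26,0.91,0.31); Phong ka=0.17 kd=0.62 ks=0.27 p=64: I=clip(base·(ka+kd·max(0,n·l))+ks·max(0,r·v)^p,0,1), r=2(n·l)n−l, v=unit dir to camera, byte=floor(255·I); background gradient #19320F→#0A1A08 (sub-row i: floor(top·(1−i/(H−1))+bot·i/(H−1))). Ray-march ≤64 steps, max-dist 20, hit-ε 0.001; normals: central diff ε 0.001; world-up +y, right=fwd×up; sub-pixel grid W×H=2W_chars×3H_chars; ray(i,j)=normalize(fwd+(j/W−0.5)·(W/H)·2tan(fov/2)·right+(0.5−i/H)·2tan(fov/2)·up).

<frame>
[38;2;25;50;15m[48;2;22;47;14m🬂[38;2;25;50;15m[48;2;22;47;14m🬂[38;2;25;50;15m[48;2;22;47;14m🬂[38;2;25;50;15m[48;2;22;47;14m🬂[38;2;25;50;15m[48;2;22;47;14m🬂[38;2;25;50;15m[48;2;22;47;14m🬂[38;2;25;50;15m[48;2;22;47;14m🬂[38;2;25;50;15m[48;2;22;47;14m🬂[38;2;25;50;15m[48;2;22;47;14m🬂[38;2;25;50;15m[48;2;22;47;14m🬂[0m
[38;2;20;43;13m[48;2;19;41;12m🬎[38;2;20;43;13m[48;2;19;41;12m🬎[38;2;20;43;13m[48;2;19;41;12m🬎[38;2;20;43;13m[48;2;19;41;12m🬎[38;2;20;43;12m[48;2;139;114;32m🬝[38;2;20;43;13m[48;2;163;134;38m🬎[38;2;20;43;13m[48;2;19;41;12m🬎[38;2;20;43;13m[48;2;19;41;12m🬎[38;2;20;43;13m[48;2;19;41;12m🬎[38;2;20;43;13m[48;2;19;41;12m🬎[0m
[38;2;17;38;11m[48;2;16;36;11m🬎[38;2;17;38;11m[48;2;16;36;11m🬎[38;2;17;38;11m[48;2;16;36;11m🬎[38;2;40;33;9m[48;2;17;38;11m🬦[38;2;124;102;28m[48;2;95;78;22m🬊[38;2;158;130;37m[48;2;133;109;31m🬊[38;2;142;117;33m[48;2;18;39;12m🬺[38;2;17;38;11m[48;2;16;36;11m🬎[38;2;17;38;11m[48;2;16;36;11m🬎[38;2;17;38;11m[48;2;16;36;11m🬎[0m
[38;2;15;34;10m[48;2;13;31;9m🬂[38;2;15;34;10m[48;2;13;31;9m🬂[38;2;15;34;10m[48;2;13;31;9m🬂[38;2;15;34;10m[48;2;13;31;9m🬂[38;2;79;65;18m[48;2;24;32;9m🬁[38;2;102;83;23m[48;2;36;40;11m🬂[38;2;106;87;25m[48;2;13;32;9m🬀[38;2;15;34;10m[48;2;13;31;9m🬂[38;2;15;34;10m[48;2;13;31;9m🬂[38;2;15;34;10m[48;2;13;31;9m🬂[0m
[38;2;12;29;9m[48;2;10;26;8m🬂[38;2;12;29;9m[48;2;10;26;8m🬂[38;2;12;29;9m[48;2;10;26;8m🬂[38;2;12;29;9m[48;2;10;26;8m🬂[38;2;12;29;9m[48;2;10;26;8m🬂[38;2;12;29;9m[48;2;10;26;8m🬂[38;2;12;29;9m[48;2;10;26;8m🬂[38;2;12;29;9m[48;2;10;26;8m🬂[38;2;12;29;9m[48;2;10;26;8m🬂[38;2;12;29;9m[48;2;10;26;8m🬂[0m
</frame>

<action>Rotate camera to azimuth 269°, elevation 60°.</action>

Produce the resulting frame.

<frame>
[38;2;25;50;15m[48;2;22;47;14m🬂[38;2;25;50;15m[48;2;22;47;14m🬂[38;2;25;50;15m[48;2;22;47;14m🬂[38;2;25;50;15m[48;2;22;47;14m🬂[38;2;25;50;15m[48;2;22;47;14m🬂[38;2;25;50;15m[48;2;22;47;14m🬂[38;2;25;50;15m[48;2;22;47;14m🬂[38;2;25;50;15m[48;2;22;47;14m🬂[38;2;25;50;15m[48;2;22;47;14m🬂[38;2;25;50;15m[48;2;22;47;14m🬂[0m
[38;2;20;43;13m[48;2;19;41;12m🬎[38;2;20;43;13m[48;2;19;41;12m🬎[38;2;20;43;13m[48;2;19;41;12m🬎[38;2;20;43;13m[48;2;19;41;12m🬎[38;2;20;43;12m[48;2;148;121;34m🬝[38;2;20;43;13m[48;2;167;137;39m🬎[38;2;20;43;13m[48;2;19;41;12m🬎[38;2;20;43;13m[48;2;19;41;12m🬎[38;2;20;43;13m[48;2;19;41;12m🬎[38;2;20;43;13m[48;2;19;41;12m🬎[0m
[38;2;17;38;11m[48;2;16;36;11m🬎[38;2;17;38;11m[48;2;16;36;11m🬎[38;2;17;38;11m[48;2;16;36;11m🬎[38;2;53;44;12m[48;2;21;36;10m🬇[38;2;126;103;29m[48;2;92;75;21m🬊[38;2;154;126;36m[48;2;122;100;28m🬊[38;2;130;106;30m[48;2;18;39;12m🬺[38;2;17;38;11m[48;2;16;36;11m🬎[38;2;17;38;11m[48;2;16;36;11m🬎[38;2;17;38;11m[48;2;16;36;11m🬎[0m
[38;2;15;34;10m[48;2;13;31;9m🬂[38;2;15;34;10m[48;2;13;31;9m🬂[38;2;15;34;10m[48;2;13;31;9m🬂[38;2;15;34;10m[48;2;13;31;9m🬂[38;2;68;55;15m[48;2;23;31;9m🬁[38;2;85;70;20m[48;2;26;32;9m🬂[38;2;86;70;20m[48;2;13;32;9m🬀[38;2;15;34;10m[48;2;13;31;9m🬂[38;2;15;34;10m[48;2;13;31;9m🬂[38;2;15;34;10m[48;2;13;31;9m🬂[0m
[38;2;12;29;9m[48;2;10;26;8m🬂[38;2;12;29;9m[48;2;10;26;8m🬂[38;2;12;29;9m[48;2;10;26;8m🬂[38;2;12;29;9m[48;2;10;26;8m🬂[38;2;12;29;9m[48;2;10;26;8m🬂[38;2;12;29;9m[48;2;10;26;8m🬂[38;2;12;29;9m[48;2;10;26;8m🬂[38;2;12;29;9m[48;2;10;26;8m🬂[38;2;12;29;9m[48;2;10;26;8m🬂[38;2;12;29;9m[48;2;10;26;8m🬂[0m
</frame>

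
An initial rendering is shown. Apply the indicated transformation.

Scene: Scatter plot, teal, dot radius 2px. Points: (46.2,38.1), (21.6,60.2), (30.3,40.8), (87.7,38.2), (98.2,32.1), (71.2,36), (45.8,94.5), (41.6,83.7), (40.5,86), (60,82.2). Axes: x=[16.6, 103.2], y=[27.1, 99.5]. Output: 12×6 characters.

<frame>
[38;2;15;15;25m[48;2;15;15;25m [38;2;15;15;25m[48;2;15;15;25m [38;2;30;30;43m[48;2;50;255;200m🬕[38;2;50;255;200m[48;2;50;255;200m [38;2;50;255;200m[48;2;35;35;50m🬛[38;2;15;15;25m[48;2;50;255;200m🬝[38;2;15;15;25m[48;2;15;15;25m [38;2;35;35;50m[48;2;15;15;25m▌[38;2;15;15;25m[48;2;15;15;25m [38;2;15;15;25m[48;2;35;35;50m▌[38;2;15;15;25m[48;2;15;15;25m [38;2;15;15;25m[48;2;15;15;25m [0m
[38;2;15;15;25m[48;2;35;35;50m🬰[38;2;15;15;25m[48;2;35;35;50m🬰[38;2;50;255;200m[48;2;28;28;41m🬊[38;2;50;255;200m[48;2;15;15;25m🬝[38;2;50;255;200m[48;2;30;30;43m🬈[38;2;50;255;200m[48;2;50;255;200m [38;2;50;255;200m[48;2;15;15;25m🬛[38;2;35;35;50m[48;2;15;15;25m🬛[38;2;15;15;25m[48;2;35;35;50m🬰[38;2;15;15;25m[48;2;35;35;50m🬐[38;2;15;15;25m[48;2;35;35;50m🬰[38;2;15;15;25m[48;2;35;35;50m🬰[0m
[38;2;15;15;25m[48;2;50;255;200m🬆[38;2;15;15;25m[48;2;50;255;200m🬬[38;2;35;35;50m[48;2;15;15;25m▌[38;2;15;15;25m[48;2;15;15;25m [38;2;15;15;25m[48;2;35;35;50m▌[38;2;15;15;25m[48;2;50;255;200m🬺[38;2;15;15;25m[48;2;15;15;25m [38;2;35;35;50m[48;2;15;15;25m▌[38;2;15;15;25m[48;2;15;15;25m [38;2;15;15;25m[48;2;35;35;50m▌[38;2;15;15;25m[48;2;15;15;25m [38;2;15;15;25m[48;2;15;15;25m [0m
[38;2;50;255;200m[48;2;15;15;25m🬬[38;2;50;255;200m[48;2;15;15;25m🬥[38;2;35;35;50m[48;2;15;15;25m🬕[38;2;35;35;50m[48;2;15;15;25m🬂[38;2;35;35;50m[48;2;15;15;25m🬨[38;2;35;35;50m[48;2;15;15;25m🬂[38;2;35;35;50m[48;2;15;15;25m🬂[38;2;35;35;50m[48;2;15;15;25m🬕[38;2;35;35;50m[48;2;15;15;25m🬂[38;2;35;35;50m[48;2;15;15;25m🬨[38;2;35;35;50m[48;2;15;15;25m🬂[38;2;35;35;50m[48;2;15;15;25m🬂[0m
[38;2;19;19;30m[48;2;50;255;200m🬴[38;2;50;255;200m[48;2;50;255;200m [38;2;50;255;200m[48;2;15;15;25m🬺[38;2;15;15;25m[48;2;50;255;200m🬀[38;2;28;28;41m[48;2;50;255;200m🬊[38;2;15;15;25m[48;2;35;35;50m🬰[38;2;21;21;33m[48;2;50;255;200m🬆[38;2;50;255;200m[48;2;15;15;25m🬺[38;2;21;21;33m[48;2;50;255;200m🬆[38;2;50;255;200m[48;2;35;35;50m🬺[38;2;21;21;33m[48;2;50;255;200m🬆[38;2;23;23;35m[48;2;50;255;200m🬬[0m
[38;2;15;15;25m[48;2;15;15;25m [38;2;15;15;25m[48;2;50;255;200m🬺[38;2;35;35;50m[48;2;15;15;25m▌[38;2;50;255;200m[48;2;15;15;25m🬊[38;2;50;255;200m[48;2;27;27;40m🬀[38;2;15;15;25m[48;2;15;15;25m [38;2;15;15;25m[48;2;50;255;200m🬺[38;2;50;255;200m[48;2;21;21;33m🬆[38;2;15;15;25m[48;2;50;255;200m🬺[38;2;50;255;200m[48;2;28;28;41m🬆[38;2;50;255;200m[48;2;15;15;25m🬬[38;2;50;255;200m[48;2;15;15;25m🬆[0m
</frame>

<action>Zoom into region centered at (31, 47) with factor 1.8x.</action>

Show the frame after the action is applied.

<frame>
[38;2;15;15;25m[48;2;15;15;25m [38;2;15;15;25m[48;2;15;15;25m [38;2;27;27;40m[48;2;50;255;200m🬝[38;2;15;15;25m[48;2;50;255;200m🬀[38;2;28;28;41m[48;2;50;255;200m🬊[38;2;15;15;25m[48;2;15;15;25m [38;2;15;15;25m[48;2;15;15;25m [38;2;35;35;50m[48;2;15;15;25m▌[38;2;15;15;25m[48;2;15;15;25m [38;2;15;15;25m[48;2;35;35;50m▌[38;2;15;15;25m[48;2;15;15;25m [38;2;15;15;25m[48;2;15;15;25m [0m
[38;2;15;15;25m[48;2;35;35;50m🬰[38;2;15;15;25m[48;2;35;35;50m🬰[38;2;35;35;50m[48;2;15;15;25m🬛[38;2;50;255;200m[48;2;21;21;33m🬊[38;2;50;255;200m[48;2;31;31;45m🬀[38;2;15;15;25m[48;2;35;35;50m🬰[38;2;15;15;25m[48;2;35;35;50m🬰[38;2;35;35;50m[48;2;15;15;25m🬛[38;2;15;15;25m[48;2;35;35;50m🬰[38;2;15;15;25m[48;2;35;35;50m🬐[38;2;15;15;25m[48;2;35;35;50m🬰[38;2;15;15;25m[48;2;35;35;50m🬰[0m
[38;2;15;15;25m[48;2;15;15;25m [38;2;15;15;25m[48;2;15;15;25m [38;2;35;35;50m[48;2;15;15;25m▌[38;2;15;15;25m[48;2;15;15;25m [38;2;15;15;25m[48;2;35;35;50m▌[38;2;15;15;25m[48;2;15;15;25m [38;2;15;15;25m[48;2;15;15;25m [38;2;35;35;50m[48;2;15;15;25m▌[38;2;15;15;25m[48;2;15;15;25m [38;2;15;15;25m[48;2;35;35;50m▌[38;2;15;15;25m[48;2;15;15;25m [38;2;15;15;25m[48;2;15;15;25m [0m
[38;2;35;35;50m[48;2;15;15;25m🬂[38;2;35;35;50m[48;2;15;15;25m🬂[38;2;35;35;50m[48;2;15;15;25m🬕[38;2;35;35;50m[48;2;15;15;25m🬂[38;2;27;27;40m[48;2;50;255;200m🬝[38;2;35;35;50m[48;2;50;255;200m🬀[38;2;50;255;200m[48;2;28;28;41m🬱[38;2;35;35;50m[48;2;15;15;25m🬕[38;2;23;23;35m[48;2;50;255;200m🬝[38;2;35;35;50m[48;2;50;255;200m🬊[38;2;35;35;50m[48;2;15;15;25m🬂[38;2;35;35;50m[48;2;15;15;25m🬂[0m
[38;2;15;15;25m[48;2;35;35;50m🬰[38;2;15;15;25m[48;2;35;35;50m🬰[38;2;35;35;50m[48;2;15;15;25m🬛[38;2;15;15;25m[48;2;35;35;50m🬰[38;2;15;15;25m[48;2;35;35;50m🬐[38;2;50;255;200m[48;2;21;21;33m🬊[38;2;50;255;200m[48;2;23;23;35m🬀[38;2;35;35;50m[48;2;15;15;25m🬛[38;2;50;255;200m[48;2;21;21;33m🬊[38;2;50;255;200m[48;2;35;35;50m🬝[38;2;50;255;200m[48;2;23;23;35m🬀[38;2;15;15;25m[48;2;35;35;50m🬰[0m
[38;2;15;15;25m[48;2;15;15;25m [38;2;15;15;25m[48;2;15;15;25m [38;2;35;35;50m[48;2;15;15;25m▌[38;2;15;15;25m[48;2;15;15;25m [38;2;15;15;25m[48;2;35;35;50m▌[38;2;15;15;25m[48;2;15;15;25m [38;2;15;15;25m[48;2;15;15;25m [38;2;35;35;50m[48;2;15;15;25m▌[38;2;15;15;25m[48;2;15;15;25m [38;2;15;15;25m[48;2;35;35;50m▌[38;2;15;15;25m[48;2;15;15;25m [38;2;15;15;25m[48;2;15;15;25m [0m
</frame>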